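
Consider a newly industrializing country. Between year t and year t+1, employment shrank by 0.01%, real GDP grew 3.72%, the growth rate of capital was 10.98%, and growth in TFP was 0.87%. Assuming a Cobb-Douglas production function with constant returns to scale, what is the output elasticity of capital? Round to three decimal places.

gY = gA + α·gK + (1−α)·gL, so gY − gA − gL = α(gK − gL).
3.72 − 0.87 + 0.01 = α × (10.98 − (-0.01)).
2.86 = 10.99 α, so α = 0.26024.

α = 0.260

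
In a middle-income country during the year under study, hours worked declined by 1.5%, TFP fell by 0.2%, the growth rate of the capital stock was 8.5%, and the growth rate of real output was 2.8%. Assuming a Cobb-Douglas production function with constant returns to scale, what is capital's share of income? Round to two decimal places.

Capital's share of income is 0.45.

gY = gA + α·gK + (1−α)·gL, so gY − gA − gL = α(gK − gL).
2.8 + 0.2 + 1.5 = α × (8.5 − (-1.5)).
4.5 = 10 α, so α = 0.45.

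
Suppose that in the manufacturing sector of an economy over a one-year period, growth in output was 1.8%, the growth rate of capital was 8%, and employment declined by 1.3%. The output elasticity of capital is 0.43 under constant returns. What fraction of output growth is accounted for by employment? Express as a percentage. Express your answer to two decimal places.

Labor's share = 1 − 0.43 = 0.57.
Employment contributed 0.57 × (-1.3) = -0.741 pp.
Share of growth = -0.741 / 1.8 × 100 = -41.1667%.

-41.17%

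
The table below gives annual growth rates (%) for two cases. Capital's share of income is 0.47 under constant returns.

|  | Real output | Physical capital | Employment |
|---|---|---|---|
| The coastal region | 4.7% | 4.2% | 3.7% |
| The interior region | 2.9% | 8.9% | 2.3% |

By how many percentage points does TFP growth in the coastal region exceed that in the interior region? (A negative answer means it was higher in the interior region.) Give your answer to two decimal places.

3.27 percentage points

Labor's share = 1 − 0.47 = 0.53.
The coastal region: TFP = 4.7 − 1.974 − 1.961 = 0.765%.
The interior region: TFP = 2.9 − 4.183 − 1.219 = -2.502%.
Difference = 0.765 − (-2.502) = 3.267 pp.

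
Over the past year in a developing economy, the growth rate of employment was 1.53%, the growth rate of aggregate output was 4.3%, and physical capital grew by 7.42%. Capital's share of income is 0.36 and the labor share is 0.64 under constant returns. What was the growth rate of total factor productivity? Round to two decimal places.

0.65%

Labor's share = 1 − 0.36 = 0.64.
Physical capital: 0.36 × 7.42 = 2.6712 pp.
Employment: 0.64 × 1.53 = 0.9792 pp.
TFP growth = 4.3 − 3.6504 = 0.6496%.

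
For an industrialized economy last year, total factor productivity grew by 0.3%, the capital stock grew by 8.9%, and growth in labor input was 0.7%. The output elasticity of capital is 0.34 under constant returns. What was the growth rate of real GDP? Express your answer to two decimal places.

Labor's share = 1 − 0.34 = 0.66.
The capital stock: 0.34 × 8.9 = 3.026 pp.
Labor input: 0.66 × 0.7 = 0.462 pp.
Output growth = 0.3 + 3.488 = 3.788%.

Real GDP growth was 3.79%.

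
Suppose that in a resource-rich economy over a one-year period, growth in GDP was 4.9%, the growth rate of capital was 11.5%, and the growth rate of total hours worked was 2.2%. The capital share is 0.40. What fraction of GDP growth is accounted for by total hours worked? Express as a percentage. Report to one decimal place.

26.9%

Labor's share = 1 − 0.4 = 0.6.
Total hours worked contributed 0.6 × 2.2 = 1.32 pp.
Share of growth = 1.32 / 4.9 × 100 = 26.939%.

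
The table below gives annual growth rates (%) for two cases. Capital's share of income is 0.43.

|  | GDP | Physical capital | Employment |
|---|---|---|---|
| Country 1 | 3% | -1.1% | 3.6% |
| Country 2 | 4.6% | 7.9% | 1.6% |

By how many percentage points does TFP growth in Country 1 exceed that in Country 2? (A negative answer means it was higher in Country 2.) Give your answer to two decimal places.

1.13 percentage points

Labor's share = 1 − 0.43 = 0.57.
Country 1: TFP = 3 + 0.473 − 2.052 = 1.421%.
Country 2: TFP = 4.6 − 3.397 − 0.912 = 0.291%.
Difference = 1.421 − (0.291) = 1.13 pp.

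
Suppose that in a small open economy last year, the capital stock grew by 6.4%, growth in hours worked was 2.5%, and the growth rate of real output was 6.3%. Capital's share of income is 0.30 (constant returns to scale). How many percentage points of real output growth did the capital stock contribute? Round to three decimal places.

Contribution = share × growth = 0.3 × 6.4 = 1.92 pp.

1.920 pp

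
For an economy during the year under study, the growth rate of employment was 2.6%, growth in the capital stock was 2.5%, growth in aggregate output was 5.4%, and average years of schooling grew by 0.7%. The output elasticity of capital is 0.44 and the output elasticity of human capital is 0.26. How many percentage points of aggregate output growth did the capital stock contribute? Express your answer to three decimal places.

1.100

Contribution = share × growth = 0.44 × 2.5 = 1.1 pp.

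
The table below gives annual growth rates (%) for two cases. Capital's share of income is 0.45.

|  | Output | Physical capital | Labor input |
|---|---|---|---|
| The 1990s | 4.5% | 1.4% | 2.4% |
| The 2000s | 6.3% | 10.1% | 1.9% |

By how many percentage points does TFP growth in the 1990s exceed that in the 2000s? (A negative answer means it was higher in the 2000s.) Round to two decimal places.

1.84 percentage points

Labor's share = 1 − 0.45 = 0.55.
The 1990s: TFP = 4.5 − 0.63 − 1.32 = 2.55%.
The 2000s: TFP = 6.3 − 4.545 − 1.045 = 0.71%.
Difference = 2.55 − (0.71) = 1.84 pp.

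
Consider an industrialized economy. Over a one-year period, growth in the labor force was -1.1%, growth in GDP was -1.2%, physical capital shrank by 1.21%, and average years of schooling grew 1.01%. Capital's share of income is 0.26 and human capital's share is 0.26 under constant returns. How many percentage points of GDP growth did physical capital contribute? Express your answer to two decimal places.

-0.31

Contribution = share × growth = 0.26 × (-1.21) = -0.3146 pp.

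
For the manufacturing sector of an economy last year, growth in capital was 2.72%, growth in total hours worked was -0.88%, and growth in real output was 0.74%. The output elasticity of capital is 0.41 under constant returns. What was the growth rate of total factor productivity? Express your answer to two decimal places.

Labor's share = 1 − 0.41 = 0.59.
Capital: 0.41 × 2.72 = 1.1152 pp.
Total hours worked: 0.59 × (-0.88) = -0.5192 pp.
TFP growth = 0.74 − 0.596 = 0.144%.

Total factor productivity grew 0.14%.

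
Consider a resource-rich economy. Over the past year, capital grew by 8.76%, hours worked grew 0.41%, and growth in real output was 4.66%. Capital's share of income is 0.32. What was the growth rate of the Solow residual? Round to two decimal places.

Labor's share = 1 − 0.32 = 0.68.
Capital: 0.32 × 8.76 = 2.8032 pp.
Hours worked: 0.68 × 0.41 = 0.2788 pp.
TFP growth = 4.66 − 3.082 = 1.578%.

The Solow residual grew 1.58%.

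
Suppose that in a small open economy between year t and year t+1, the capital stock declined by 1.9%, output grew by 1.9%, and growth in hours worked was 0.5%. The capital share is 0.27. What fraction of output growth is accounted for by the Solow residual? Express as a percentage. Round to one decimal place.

The Solow residual accounted for 107.8% of growth.

Labor's share = 1 − 0.27 = 0.73.
The capital stock: 0.27 × (-1.9) = -0.513 pp.
Hours worked: 0.73 × 0.5 = 0.365 pp.
TFP growth = 1.9 + 0.148 = 2.048%.
TFP share of growth = 2.048 / 1.9 × 100 = 107.789%.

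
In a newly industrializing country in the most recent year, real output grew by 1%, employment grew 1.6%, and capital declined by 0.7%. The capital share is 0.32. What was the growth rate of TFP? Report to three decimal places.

Labor's share = 1 − 0.32 = 0.68.
Capital: 0.32 × (-0.7) = -0.224 pp.
Employment: 0.68 × 1.6 = 1.088 pp.
TFP growth = 1 − 0.864 = 0.136%.

TFP grew 0.136%.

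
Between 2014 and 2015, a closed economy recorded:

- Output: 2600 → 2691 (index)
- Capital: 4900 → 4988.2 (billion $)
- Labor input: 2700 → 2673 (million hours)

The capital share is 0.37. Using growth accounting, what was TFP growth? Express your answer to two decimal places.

Output growth = (2691 − 2600) / 2600 = 3.5%.
Capital growth = (4988.2 − 4900) / 4900 = 1.8%.
Labor input growth = (2673 − 2700) / 2700 = -1%.
Labor's share = 1 − 0.37 = 0.63.
Capital: 0.37 × 1.8 = 0.666 pp.
Labor input: 0.63 × (-1) = -0.63 pp.
TFP growth = 3.5 − 0.036 = 3.464%.

3.46%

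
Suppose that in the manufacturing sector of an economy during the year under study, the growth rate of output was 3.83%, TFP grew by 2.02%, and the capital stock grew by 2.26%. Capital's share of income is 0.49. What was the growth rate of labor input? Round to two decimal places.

Labor's share = 1 − 0.49 = 0.51.
gY = gA + 0.49×2.26 + 0.51×g.
0.51×g = 3.83 − 2.02 − 1.1074 = 0.7026.
g = 0.7026 / 0.51 = 1.3776%.

Labor input growth was 1.38%.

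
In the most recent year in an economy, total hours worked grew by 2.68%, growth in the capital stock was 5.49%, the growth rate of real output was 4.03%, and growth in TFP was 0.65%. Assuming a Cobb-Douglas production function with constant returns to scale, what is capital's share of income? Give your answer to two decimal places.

0.25

gY = gA + α·gK + (1−α)·gL, so gY − gA − gL = α(gK − gL).
4.03 − 0.65 − 2.68 = α × (5.49 − 2.68).
0.7 = 2.81 α, so α = 0.2491.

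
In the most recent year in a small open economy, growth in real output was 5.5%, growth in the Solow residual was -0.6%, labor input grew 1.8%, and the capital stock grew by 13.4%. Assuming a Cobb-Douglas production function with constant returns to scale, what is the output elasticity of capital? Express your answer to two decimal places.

α = 0.37

gY = gA + α·gK + (1−α)·gL, so gY − gA − gL = α(gK − gL).
5.5 + 0.6 − 1.8 = α × (13.4 − 1.8).
4.3 = 11.6 α, so α = 0.3707.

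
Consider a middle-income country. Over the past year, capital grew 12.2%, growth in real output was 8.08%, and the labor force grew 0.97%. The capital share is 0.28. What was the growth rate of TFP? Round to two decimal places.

3.97%

Labor's share = 1 − 0.28 = 0.72.
Capital: 0.28 × 12.2 = 3.416 pp.
The labor force: 0.72 × 0.97 = 0.6984 pp.
TFP growth = 8.08 − 4.1144 = 3.9656%.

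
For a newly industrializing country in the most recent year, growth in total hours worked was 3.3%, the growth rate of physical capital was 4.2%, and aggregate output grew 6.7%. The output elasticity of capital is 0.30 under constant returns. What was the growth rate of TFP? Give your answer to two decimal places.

Labor's share = 1 − 0.3 = 0.7.
Physical capital: 0.3 × 4.2 = 1.26 pp.
Total hours worked: 0.7 × 3.3 = 2.31 pp.
TFP growth = 6.7 − 3.57 = 3.13%.

TFP grew 3.13%.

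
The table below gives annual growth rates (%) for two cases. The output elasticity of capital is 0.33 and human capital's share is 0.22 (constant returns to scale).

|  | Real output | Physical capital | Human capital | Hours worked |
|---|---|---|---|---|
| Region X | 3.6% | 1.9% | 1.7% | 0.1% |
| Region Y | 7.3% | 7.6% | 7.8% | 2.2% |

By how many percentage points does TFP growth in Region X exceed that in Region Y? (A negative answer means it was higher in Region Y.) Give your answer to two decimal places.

Labor's share = 1 − 0.33 − 0.22 = 0.45.
Region X: TFP = 3.6 − 0.627 − 0.374 − 0.045 = 2.554%.
Region Y: TFP = 7.3 − 2.508 − 1.716 − 0.99 = 2.086%.
Difference = 2.554 − (2.086) = 0.468 pp.

0.47 percentage points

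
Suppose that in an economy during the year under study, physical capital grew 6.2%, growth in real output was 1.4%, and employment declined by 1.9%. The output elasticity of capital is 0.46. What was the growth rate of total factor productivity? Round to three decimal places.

Labor's share = 1 − 0.46 = 0.54.
Physical capital: 0.46 × 6.2 = 2.852 pp.
Employment: 0.54 × (-1.9) = -1.026 pp.
TFP growth = 1.4 − 1.826 = -0.426%.

-0.426%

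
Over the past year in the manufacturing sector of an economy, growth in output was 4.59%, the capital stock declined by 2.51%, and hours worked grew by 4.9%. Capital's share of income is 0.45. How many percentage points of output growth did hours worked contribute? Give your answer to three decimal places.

Labor's share = 1 − 0.45 = 0.55.
Contribution = share × growth = 0.55 × 4.9 = 2.695 pp.

2.695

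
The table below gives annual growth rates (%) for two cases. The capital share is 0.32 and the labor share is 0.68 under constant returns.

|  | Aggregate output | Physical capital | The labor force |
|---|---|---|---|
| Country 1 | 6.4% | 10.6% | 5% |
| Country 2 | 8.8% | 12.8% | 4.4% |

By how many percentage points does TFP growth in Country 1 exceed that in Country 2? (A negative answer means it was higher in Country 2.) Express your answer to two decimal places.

Labor's share = 1 − 0.32 = 0.68.
Country 1: TFP = 6.4 − 3.392 − 3.4 = -0.392%.
Country 2: TFP = 8.8 − 4.096 − 2.992 = 1.712%.
Difference = -0.392 − (1.712) = -2.104 pp.

-2.10 percentage points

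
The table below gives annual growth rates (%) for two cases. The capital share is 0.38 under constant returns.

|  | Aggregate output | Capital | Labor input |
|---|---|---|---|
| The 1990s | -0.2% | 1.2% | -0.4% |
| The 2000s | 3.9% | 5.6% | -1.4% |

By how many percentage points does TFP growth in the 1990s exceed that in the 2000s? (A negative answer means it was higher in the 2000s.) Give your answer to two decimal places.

Labor's share = 1 − 0.38 = 0.62.
The 1990s: TFP = -0.2 − 0.456 + 0.248 = -0.408%.
The 2000s: TFP = 3.9 − 2.128 + 0.868 = 2.64%.
Difference = -0.408 − (2.64) = -3.048 pp.

-3.05 percentage points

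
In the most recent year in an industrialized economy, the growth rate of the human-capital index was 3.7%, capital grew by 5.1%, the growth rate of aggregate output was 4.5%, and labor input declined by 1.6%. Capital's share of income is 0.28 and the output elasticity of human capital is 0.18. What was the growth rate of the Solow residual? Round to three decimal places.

Labor's share = 1 − 0.28 − 0.18 = 0.54.
Capital: 0.28 × 5.1 = 1.428 pp.
The human-capital index: 0.18 × 3.7 = 0.666 pp.
Labor input: 0.54 × (-1.6) = -0.864 pp.
TFP growth = 4.5 − 1.23 = 3.27%.

The Solow residual growth was 3.270%.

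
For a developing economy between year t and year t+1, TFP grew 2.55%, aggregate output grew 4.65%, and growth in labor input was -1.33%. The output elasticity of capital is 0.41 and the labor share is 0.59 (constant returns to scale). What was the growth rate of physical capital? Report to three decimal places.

Labor's share = 1 − 0.41 = 0.59.
gY = gA + 0.59×(-1.33) + 0.41×g.
0.41×g = 4.65 − 2.55 + 0.7847 = 2.8847.
g = 2.8847 / 0.41 = 7.03585%.

Physical capital grew 7.036%.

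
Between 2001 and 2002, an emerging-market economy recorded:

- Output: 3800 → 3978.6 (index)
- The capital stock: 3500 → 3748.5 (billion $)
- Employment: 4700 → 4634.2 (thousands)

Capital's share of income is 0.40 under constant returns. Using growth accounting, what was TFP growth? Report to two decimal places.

Output growth = (3978.6 − 3800) / 3800 = 4.7%.
The capital stock growth = (3748.5 − 3500) / 3500 = 7.1%.
Employment growth = (4634.2 − 4700) / 4700 = -1.4%.
Labor's share = 1 − 0.4 = 0.6.
The capital stock: 0.4 × 7.1 = 2.84 pp.
Employment: 0.6 × (-1.4) = -0.84 pp.
TFP growth = 4.7 − 2 = 2.7%.

2.70%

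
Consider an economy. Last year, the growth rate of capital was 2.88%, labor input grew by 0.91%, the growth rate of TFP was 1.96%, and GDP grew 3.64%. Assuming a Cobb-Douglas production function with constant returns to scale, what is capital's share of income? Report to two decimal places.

gY = gA + α·gK + (1−α)·gL, so gY − gA − gL = α(gK − gL).
3.64 − 1.96 − 0.91 = α × (2.88 − 0.91).
0.77 = 1.97 α, so α = 0.3909.

α = 0.39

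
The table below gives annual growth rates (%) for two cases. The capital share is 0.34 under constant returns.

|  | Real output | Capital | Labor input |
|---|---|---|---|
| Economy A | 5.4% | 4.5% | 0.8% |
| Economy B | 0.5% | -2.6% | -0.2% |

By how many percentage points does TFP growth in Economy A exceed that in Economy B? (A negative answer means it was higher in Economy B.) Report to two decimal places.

1.83 percentage points

Labor's share = 1 − 0.34 = 0.66.
Economy A: TFP = 5.4 − 1.53 − 0.528 = 3.342%.
Economy B: TFP = 0.5 + 0.884 + 0.132 = 1.516%.
Difference = 3.342 − (1.516) = 1.826 pp.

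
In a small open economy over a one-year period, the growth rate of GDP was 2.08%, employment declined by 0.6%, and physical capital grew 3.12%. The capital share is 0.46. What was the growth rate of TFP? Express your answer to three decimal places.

Labor's share = 1 − 0.46 = 0.54.
Physical capital: 0.46 × 3.12 = 1.4352 pp.
Employment: 0.54 × (-0.6) = -0.324 pp.
TFP growth = 2.08 − 1.1112 = 0.9688%.

0.969%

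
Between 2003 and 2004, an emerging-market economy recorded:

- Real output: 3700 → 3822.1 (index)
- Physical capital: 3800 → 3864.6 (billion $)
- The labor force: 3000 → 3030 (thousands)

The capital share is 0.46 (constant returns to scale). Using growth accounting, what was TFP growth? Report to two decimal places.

1.98%

Real output growth = (3822.1 − 3700) / 3700 = 3.3%.
Physical capital growth = (3864.6 − 3800) / 3800 = 1.7%.
The labor force growth = (3030 − 3000) / 3000 = 1%.
Labor's share = 1 − 0.46 = 0.54.
Physical capital: 0.46 × 1.7 = 0.782 pp.
The labor force: 0.54 × 1 = 0.54 pp.
TFP growth = 3.3 − 1.322 = 1.978%.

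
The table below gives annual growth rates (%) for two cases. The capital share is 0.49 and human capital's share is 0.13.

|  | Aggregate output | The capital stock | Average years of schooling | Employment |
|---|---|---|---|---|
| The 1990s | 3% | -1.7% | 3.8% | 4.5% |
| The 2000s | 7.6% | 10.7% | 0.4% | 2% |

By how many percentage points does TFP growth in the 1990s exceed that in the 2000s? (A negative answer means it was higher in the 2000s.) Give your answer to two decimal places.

Labor's share = 1 − 0.49 − 0.13 = 0.38.
The 1990s: TFP = 3 + 0.833 − 0.494 − 1.71 = 1.629%.
The 2000s: TFP = 7.6 − 5.243 − 0.052 − 0.76 = 1.545%.
Difference = 1.629 − (1.545) = 0.084 pp.

0.08 percentage points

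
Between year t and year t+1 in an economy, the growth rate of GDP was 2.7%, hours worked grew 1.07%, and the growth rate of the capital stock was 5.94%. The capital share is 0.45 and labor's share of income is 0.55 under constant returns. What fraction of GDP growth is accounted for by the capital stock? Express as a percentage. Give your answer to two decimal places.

The capital stock contributed 0.45 × 5.94 = 2.673 pp.
Share of growth = 2.673 / 2.7 × 100 = 99%.

The capital stock accounted for 99.00% of growth.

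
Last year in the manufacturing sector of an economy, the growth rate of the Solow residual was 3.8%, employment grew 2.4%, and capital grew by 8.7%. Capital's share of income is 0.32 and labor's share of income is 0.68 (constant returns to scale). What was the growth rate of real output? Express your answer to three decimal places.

Labor's share = 1 − 0.32 = 0.68.
Capital: 0.32 × 8.7 = 2.784 pp.
Employment: 0.68 × 2.4 = 1.632 pp.
Output growth = 3.8 + 4.416 = 8.216%.

8.216%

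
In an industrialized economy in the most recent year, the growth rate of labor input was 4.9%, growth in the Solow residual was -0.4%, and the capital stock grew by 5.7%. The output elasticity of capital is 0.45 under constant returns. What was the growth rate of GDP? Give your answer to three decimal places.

Labor's share = 1 − 0.45 = 0.55.
The capital stock: 0.45 × 5.7 = 2.565 pp.
Labor input: 0.55 × 4.9 = 2.695 pp.
Output growth = -0.4 + 5.26 = 4.86%.

4.860%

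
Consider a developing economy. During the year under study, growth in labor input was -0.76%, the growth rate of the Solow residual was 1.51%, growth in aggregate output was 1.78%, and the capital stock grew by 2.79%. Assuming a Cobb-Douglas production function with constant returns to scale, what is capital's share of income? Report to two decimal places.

gY = gA + α·gK + (1−α)·gL, so gY − gA − gL = α(gK − gL).
1.78 − 1.51 + 0.76 = α × (2.79 − (-0.76)).
1.03 = 3.55 α, so α = 0.2901.

α = 0.29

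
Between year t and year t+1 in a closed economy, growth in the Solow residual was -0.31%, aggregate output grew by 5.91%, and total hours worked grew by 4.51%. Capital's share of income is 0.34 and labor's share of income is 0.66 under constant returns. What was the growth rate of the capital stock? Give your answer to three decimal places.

The capital stock grew 9.539%.

Labor's share = 1 − 0.34 = 0.66.
gY = gA + 0.66×4.51 + 0.34×g.
0.34×g = 5.91 + 0.31 − 2.9766 = 3.2434.
g = 3.2434 / 0.34 = 9.53941%.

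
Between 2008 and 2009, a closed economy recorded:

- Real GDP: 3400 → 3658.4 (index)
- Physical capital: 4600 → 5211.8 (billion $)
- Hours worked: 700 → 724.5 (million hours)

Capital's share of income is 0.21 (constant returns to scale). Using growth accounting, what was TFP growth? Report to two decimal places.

2.04%

Real GDP growth = (3658.4 − 3400) / 3400 = 7.6%.
Physical capital growth = (5211.8 − 4600) / 4600 = 13.3%.
Hours worked growth = (724.5 − 700) / 700 = 3.5%.
Labor's share = 1 − 0.21 = 0.79.
Physical capital: 0.21 × 13.3 = 2.793 pp.
Hours worked: 0.79 × 3.5 = 2.765 pp.
TFP growth = 7.6 − 5.558 = 2.042%.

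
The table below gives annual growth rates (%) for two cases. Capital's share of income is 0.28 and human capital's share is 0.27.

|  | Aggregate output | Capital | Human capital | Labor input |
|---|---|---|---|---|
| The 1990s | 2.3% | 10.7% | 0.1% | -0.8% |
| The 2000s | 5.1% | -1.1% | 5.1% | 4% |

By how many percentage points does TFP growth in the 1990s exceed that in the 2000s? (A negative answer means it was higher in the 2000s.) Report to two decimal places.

-2.59 percentage points

Labor's share = 1 − 0.28 − 0.27 = 0.45.
The 1990s: TFP = 2.3 − 2.996 − 0.027 + 0.36 = -0.363%.
The 2000s: TFP = 5.1 + 0.308 − 1.377 − 1.8 = 2.231%.
Difference = -0.363 − (2.231) = -2.594 pp.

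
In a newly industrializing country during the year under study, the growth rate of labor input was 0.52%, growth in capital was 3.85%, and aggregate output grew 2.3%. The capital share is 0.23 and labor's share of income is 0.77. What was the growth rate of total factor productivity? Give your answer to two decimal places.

1.01%

Labor's share = 1 − 0.23 = 0.77.
Capital: 0.23 × 3.85 = 0.8855 pp.
Labor input: 0.77 × 0.52 = 0.4004 pp.
TFP growth = 2.3 − 1.2859 = 1.0141%.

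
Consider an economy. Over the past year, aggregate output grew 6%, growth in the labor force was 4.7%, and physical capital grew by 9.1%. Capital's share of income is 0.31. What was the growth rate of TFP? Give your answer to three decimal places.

Labor's share = 1 − 0.31 = 0.69.
Physical capital: 0.31 × 9.1 = 2.821 pp.
The labor force: 0.69 × 4.7 = 3.243 pp.
TFP growth = 6 − 6.064 = -0.064%.

-0.064%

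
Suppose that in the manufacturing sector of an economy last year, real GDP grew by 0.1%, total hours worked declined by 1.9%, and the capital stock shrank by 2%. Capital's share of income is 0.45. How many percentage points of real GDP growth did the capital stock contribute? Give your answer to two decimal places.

Contribution = share × growth = 0.45 × (-2) = -0.9 pp.

-0.90 pp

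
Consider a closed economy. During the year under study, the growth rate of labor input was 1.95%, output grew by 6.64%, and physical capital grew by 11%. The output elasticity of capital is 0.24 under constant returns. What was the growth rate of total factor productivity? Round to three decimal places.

Labor's share = 1 − 0.24 = 0.76.
Physical capital: 0.24 × 11 = 2.64 pp.
Labor input: 0.76 × 1.95 = 1.482 pp.
TFP growth = 6.64 − 4.122 = 2.518%.

Total factor productivity grew 2.518%.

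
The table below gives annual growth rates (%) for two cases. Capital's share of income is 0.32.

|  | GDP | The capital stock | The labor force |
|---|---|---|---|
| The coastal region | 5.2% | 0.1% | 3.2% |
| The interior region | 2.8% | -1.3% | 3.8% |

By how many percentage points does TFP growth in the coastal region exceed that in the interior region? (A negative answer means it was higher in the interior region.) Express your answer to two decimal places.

2.36 percentage points

Labor's share = 1 − 0.32 = 0.68.
The coastal region: TFP = 5.2 − 0.032 − 2.176 = 2.992%.
The interior region: TFP = 2.8 + 0.416 − 2.584 = 0.632%.
Difference = 2.992 − (0.632) = 2.36 pp.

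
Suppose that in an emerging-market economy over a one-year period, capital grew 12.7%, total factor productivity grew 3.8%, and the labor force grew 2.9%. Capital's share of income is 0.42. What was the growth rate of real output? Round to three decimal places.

Labor's share = 1 − 0.42 = 0.58.
Capital: 0.42 × 12.7 = 5.334 pp.
The labor force: 0.58 × 2.9 = 1.682 pp.
Output growth = 3.8 + 7.016 = 10.816%.

Real output grew 10.816%.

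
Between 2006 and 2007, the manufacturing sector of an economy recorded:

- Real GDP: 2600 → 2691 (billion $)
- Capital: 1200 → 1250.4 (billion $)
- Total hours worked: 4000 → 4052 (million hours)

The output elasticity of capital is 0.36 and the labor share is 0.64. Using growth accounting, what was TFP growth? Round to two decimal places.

1.16%

Real GDP growth = (2691 − 2600) / 2600 = 3.5%.
Capital growth = (1250.4 − 1200) / 1200 = 4.2%.
Total hours worked growth = (4052 − 4000) / 4000 = 1.3%.
Labor's share = 1 − 0.36 = 0.64.
Capital: 0.36 × 4.2 = 1.512 pp.
Total hours worked: 0.64 × 1.3 = 0.832 pp.
TFP growth = 3.5 − 2.344 = 1.156%.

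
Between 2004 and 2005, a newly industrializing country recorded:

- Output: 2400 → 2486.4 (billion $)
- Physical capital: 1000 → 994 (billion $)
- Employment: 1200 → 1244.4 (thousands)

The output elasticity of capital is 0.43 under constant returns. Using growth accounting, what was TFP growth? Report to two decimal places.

1.75%

Output growth = (2486.4 − 2400) / 2400 = 3.6%.
Physical capital growth = (994 − 1000) / 1000 = -0.6%.
Employment growth = (1244.4 − 1200) / 1200 = 3.7%.
Labor's share = 1 − 0.43 = 0.57.
Physical capital: 0.43 × (-0.6) = -0.258 pp.
Employment: 0.57 × 3.7 = 2.109 pp.
TFP growth = 3.6 − 1.851 = 1.749%.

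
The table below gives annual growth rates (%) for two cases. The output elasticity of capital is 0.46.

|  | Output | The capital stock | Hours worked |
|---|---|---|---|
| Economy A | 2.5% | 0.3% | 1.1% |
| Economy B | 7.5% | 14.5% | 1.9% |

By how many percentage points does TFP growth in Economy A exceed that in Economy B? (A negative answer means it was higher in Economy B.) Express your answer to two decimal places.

1.96 percentage points

Labor's share = 1 − 0.46 = 0.54.
Economy A: TFP = 2.5 − 0.138 − 0.594 = 1.768%.
Economy B: TFP = 7.5 − 6.67 − 1.026 = -0.196%.
Difference = 1.768 − (-0.196) = 1.964 pp.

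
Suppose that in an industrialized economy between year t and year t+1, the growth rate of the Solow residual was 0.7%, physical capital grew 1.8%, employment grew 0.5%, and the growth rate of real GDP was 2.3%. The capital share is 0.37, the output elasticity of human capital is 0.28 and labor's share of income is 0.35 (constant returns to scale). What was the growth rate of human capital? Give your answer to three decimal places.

2.711%

Labor's share = 1 − 0.37 − 0.28 = 0.35.
gY = gA + 0.37×1.8 + 0.35×0.5 + 0.28×g.
0.28×g = 2.3 − 0.7 − 0.841 = 0.759.
g = 0.759 / 0.28 = 2.71071%.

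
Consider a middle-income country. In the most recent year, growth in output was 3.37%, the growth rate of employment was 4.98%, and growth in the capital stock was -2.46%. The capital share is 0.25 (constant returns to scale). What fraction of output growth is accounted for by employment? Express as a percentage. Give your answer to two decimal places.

Employment accounted for 110.83% of growth.

Labor's share = 1 − 0.25 = 0.75.
Employment contributed 0.75 × 4.98 = 3.735 pp.
Share of growth = 3.735 / 3.37 × 100 = 110.8309%.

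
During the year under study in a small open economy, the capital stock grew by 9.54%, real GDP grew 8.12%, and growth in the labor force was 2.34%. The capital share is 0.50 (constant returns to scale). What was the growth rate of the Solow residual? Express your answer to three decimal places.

Labor's share = 1 − 0.5 = 0.5.
The capital stock: 0.5 × 9.54 = 4.77 pp.
The labor force: 0.5 × 2.34 = 1.17 pp.
TFP growth = 8.12 − 5.94 = 2.18%.

The Solow residual grew 2.180%.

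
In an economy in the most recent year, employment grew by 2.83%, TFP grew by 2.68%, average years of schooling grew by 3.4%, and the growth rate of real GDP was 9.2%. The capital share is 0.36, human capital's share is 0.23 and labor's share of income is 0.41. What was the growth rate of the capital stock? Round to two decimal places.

Labor's share = 1 − 0.36 − 0.23 = 0.41.
gY = gA + 0.23×3.4 + 0.41×2.83 + 0.36×g.
0.36×g = 9.2 − 2.68 − 1.9423 = 4.5777.
g = 4.5777 / 0.36 = 12.7158%.

12.72%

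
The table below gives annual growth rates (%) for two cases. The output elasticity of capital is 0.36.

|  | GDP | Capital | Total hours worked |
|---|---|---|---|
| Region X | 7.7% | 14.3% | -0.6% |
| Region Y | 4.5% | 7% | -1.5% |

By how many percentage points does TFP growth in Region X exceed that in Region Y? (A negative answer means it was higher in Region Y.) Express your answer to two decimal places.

Labor's share = 1 − 0.36 = 0.64.
Region X: TFP = 7.7 − 5.148 + 0.384 = 2.936%.
Region Y: TFP = 4.5 − 2.52 + 0.96 = 2.94%.
Difference = 2.936 − (2.94) = -0.004 pp.

0.00 percentage points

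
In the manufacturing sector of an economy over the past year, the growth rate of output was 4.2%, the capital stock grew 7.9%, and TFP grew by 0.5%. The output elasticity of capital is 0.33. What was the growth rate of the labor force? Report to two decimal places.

1.63%

Labor's share = 1 − 0.33 = 0.67.
gY = gA + 0.33×7.9 + 0.67×g.
0.67×g = 4.2 − 0.5 − 2.607 = 1.093.
g = 1.093 / 0.67 = 1.6313%.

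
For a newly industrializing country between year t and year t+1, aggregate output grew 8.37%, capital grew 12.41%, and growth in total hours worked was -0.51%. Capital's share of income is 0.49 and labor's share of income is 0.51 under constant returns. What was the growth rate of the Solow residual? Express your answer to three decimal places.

2.549%

Labor's share = 1 − 0.49 = 0.51.
Capital: 0.49 × 12.41 = 6.0809 pp.
Total hours worked: 0.51 × (-0.51) = -0.2601 pp.
TFP growth = 8.37 − 5.8208 = 2.5492%.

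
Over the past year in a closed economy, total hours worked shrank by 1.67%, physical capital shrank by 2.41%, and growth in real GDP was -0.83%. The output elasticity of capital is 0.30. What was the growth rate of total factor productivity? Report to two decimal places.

Total factor productivity growth was 1.06%.

Labor's share = 1 − 0.3 = 0.7.
Physical capital: 0.3 × (-2.41) = -0.723 pp.
Total hours worked: 0.7 × (-1.67) = -1.169 pp.
TFP growth = -0.83 + 1.892 = 1.062%.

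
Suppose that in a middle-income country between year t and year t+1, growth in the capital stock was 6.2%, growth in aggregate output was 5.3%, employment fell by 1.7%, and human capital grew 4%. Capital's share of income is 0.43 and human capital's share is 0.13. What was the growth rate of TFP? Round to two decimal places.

TFP grew 2.86%.

Labor's share = 1 − 0.43 − 0.13 = 0.44.
The capital stock: 0.43 × 6.2 = 2.666 pp.
Human capital: 0.13 × 4 = 0.52 pp.
Employment: 0.44 × (-1.7) = -0.748 pp.
TFP growth = 5.3 − 2.438 = 2.862%.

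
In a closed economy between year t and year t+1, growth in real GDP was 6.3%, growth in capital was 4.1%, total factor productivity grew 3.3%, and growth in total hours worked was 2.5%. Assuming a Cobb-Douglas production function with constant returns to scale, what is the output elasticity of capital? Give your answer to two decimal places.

gY = gA + α·gK + (1−α)·gL, so gY − gA − gL = α(gK − gL).
6.3 − 3.3 − 2.5 = α × (4.1 − 2.5).
0.5 = 1.6 α, so α = 0.3125.

0.31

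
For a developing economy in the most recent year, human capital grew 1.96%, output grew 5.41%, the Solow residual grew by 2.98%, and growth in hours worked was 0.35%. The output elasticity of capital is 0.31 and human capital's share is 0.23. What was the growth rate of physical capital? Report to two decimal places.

5.87%

Labor's share = 1 − 0.31 − 0.23 = 0.46.
gY = gA + 0.23×1.96 + 0.46×0.35 + 0.31×g.
0.31×g = 5.41 − 2.98 − 0.6118 = 1.8182.
g = 1.8182 / 0.31 = 5.8652%.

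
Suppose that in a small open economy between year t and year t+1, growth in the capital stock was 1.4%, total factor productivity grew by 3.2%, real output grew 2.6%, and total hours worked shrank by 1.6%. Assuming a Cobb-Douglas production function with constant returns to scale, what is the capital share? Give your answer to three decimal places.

α = 0.333

gY = gA + α·gK + (1−α)·gL, so gY − gA − gL = α(gK − gL).
2.6 − 3.2 + 1.6 = α × (1.4 − (-1.6)).
1 = 3 α, so α = 0.33333.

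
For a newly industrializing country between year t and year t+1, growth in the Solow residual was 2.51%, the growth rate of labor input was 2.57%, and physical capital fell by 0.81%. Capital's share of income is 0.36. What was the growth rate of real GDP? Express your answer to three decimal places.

Labor's share = 1 − 0.36 = 0.64.
Physical capital: 0.36 × (-0.81) = -0.2916 pp.
Labor input: 0.64 × 2.57 = 1.6448 pp.
Output growth = 2.51 + 1.3532 = 3.8632%.

3.863%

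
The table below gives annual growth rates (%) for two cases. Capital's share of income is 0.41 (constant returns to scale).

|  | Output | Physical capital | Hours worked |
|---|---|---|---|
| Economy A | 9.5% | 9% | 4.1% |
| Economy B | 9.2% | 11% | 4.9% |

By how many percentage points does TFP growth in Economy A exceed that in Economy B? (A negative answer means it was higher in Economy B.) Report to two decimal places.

1.59 percentage points

Labor's share = 1 − 0.41 = 0.59.
Economy A: TFP = 9.5 − 3.69 − 2.419 = 3.391%.
Economy B: TFP = 9.2 − 4.51 − 2.891 = 1.799%.
Difference = 3.391 − (1.799) = 1.592 pp.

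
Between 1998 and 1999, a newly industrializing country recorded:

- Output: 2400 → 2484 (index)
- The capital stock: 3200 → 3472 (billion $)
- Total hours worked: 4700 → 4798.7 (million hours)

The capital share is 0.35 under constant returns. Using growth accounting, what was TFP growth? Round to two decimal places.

Output growth = (2484 − 2400) / 2400 = 3.5%.
The capital stock growth = (3472 − 3200) / 3200 = 8.5%.
Total hours worked growth = (4798.7 − 4700) / 4700 = 2.1%.
Labor's share = 1 − 0.35 = 0.65.
The capital stock: 0.35 × 8.5 = 2.975 pp.
Total hours worked: 0.65 × 2.1 = 1.365 pp.
TFP growth = 3.5 − 4.34 = -0.84%.

-0.84%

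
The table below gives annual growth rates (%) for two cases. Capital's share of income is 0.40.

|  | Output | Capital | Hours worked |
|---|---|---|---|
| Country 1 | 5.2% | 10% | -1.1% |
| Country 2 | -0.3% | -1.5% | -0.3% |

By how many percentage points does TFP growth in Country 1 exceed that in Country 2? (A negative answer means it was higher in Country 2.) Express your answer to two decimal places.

Labor's share = 1 − 0.4 = 0.6.
Country 1: TFP = 5.2 − 4 + 0.66 = 1.86%.
Country 2: TFP = -0.3 + 0.6 + 0.18 = 0.48%.
Difference = 1.86 − (0.48) = 1.38 pp.

1.38 percentage points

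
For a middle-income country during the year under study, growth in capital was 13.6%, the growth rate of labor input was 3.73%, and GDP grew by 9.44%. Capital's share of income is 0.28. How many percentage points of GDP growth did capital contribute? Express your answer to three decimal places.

3.808 percentage points

Contribution = share × growth = 0.28 × 13.6 = 3.808 pp.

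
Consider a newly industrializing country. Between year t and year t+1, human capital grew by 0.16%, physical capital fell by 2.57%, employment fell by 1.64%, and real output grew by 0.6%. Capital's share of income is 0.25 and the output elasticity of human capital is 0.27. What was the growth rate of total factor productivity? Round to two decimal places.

Total factor productivity grew 1.99%.

Labor's share = 1 − 0.25 − 0.27 = 0.48.
Physical capital: 0.25 × (-2.57) = -0.6425 pp.
Human capital: 0.27 × 0.16 = 0.0432 pp.
Employment: 0.48 × (-1.64) = -0.7872 pp.
TFP growth = 0.6 + 1.3865 = 1.9865%.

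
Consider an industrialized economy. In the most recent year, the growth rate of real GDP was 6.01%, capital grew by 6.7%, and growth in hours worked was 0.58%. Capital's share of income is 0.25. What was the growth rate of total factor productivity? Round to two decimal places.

Labor's share = 1 − 0.25 = 0.75.
Capital: 0.25 × 6.7 = 1.675 pp.
Hours worked: 0.75 × 0.58 = 0.435 pp.
TFP growth = 6.01 − 2.11 = 3.9%.

Total factor productivity growth was 3.90%.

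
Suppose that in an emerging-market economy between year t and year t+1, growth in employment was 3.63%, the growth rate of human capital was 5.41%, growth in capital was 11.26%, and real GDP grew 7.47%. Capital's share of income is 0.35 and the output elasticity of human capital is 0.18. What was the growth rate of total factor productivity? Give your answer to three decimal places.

0.849%

Labor's share = 1 − 0.35 − 0.18 = 0.47.
Capital: 0.35 × 11.26 = 3.941 pp.
Human capital: 0.18 × 5.41 = 0.9738 pp.
Employment: 0.47 × 3.63 = 1.7061 pp.
TFP growth = 7.47 − 6.6209 = 0.8491%.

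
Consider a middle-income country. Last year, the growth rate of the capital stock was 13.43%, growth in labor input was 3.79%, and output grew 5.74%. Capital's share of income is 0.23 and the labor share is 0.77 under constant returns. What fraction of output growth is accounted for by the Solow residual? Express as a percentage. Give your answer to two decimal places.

Labor's share = 1 − 0.23 = 0.77.
The capital stock: 0.23 × 13.43 = 3.0889 pp.
Labor input: 0.77 × 3.79 = 2.9183 pp.
TFP growth = 5.74 − 6.0072 = -0.2672%.
TFP share of growth = -0.2672 / 5.74 × 100 = -4.6551%.

The Solow residual accounted for -4.66% of growth.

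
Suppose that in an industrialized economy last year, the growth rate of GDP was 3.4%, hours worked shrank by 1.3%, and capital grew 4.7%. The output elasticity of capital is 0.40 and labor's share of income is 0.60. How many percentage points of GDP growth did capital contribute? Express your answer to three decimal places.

Contribution = share × growth = 0.4 × 4.7 = 1.88 pp.

1.880 pp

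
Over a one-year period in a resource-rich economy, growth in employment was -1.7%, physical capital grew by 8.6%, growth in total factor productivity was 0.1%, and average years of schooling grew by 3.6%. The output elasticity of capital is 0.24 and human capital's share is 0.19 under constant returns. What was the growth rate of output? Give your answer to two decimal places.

Labor's share = 1 − 0.24 − 0.19 = 0.57.
Physical capital: 0.24 × 8.6 = 2.064 pp.
Average years of schooling: 0.19 × 3.6 = 0.684 pp.
Employment: 0.57 × (-1.7) = -0.969 pp.
Output growth = 0.1 + 1.779 = 1.879%.

1.88%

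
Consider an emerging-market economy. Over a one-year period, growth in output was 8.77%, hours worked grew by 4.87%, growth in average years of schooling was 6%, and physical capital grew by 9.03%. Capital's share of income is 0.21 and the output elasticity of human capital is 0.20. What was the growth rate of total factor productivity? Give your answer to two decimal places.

Labor's share = 1 − 0.21 − 0.2 = 0.59.
Physical capital: 0.21 × 9.03 = 1.8963 pp.
Average years of schooling: 0.2 × 6 = 1.2 pp.
Hours worked: 0.59 × 4.87 = 2.8733 pp.
TFP growth = 8.77 − 5.9696 = 2.8004%.

2.80%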